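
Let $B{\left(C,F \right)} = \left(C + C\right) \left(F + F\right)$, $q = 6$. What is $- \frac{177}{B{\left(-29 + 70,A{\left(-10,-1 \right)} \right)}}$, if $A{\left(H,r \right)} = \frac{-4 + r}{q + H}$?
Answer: $- \frac{177}{205} \approx -0.86341$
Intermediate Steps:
$A{\left(H,r \right)} = \frac{-4 + r}{6 + H}$
$B{\left(C,F \right)} = 4 C F$ ($B{\left(C,F \right)} = 2 C 2 F = 4 C F$)
$- \frac{177}{B{\left(-29 + 70,A{\left(-10,-1 \right)} \right)}} = - \frac{177}{4 \left(-29 + 70\right) \frac{-4 - 1}{6 - 10}} = - \frac{177}{4 \cdot 41 \frac{1}{-4} \left(-5\right)} = - \frac{177}{4 \cdot 41 \left(\left(- \frac{1}{4}\right) \left(-5\right)\right)} = - \frac{177}{4 \cdot 41 \cdot \frac{5}{4}} = - \frac{177}{205}$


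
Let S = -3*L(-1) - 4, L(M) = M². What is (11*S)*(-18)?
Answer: 1386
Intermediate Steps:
S = -7 (S = -3*(-1)² - 4 = -3*1 - 4 = -3 - 4 = -7)
(11*S)*(-18) = (11*(-7))*(-18) = -77*(-18) = 1386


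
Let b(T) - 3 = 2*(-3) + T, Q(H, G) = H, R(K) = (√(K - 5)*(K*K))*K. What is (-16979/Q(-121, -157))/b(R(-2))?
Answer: -50937/55297 + 135832*I*√7/55297 ≈ -0.92115 + 6.499*I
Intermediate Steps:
R(K) = K³*√(-5 + K) (R(K) = (√(-5 + K)*K²)*K = (K²*√(-5 + K))*K = K³*√(-5 + K))
b(T) = -3 + T (b(T) = 3 + (2*(-3) + T) = 3 + (-6 + T) = -3 + T)
(-16979/Q(-121, -157))/b(R(-2)) = (-16979/(-121))/(-3 + (-2)³*√(-5 - 2)) = (-16979*(-1/121))/(-3 - 8*I*√7) = 16979/(121*(-3 - 8*I*√7))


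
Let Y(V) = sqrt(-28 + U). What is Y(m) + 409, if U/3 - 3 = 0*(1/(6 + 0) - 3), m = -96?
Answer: 409 + I*sqrt(19) ≈ 409.0 + 4.3589*I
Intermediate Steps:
U = 9 (U = 9 + 3*(0*(1/(6 + 0) - 3)) = 9 + 3*(0*(1/6 - 3)) = 9 + 3*(0*(-17/6)) = 9 + 3*0 = 9 + 0 = 9)
Y(V) = I*sqrt(19) (Y(V) = sqrt(-28 + 9) = sqrt(-19) = I*sqrt(19))
Y(m) + 409 = I*sqrt(19) + 409 = 409 + I*sqrt(19)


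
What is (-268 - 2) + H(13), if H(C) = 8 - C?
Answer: -275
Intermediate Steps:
(-268 - 2) + H(13) = (-268 - 2) + (8 - 1*13) = -270 + (8 - 13) = -270 - 5 = -275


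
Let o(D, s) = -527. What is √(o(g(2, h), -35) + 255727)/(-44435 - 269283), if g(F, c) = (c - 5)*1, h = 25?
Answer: -10*√638/156859 ≈ -0.0016103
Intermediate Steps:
g(F, c) = -5 + c (g(F, c) = (-5 + c)*1 = -5 + c)
√(o(g(2, h), -35) + 255727)/(-44435 - 269283) = √(-527 + 255727)/(-44435 - 269283) = √255200/(-313718) = (20*√638)*(-1/313718) = -10*√638/156859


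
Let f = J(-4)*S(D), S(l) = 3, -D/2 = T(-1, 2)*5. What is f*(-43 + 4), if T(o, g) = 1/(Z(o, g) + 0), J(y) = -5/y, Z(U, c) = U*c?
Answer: -585/4 ≈ -146.25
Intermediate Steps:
T(o, g) = 1/(g*o) (T(o, g) = 1/(o*g + 0) = 1/(g*o + 0) = 1/(g*o))
D = 5 (D = -2*1/(2*(-1))*5 = -2*(½)*(-1)*5 = -(-1)*5 = -2*(-5/2) = 5)
f = 15/4 (f = -5/(-4)*3 = -5*(-¼)*3 = (5/4)*3 = 15/4 ≈ 3.7500)
f*(-43 + 4) = 15*(-43 + 4)/4 = (15/4)*(-39) = -585/4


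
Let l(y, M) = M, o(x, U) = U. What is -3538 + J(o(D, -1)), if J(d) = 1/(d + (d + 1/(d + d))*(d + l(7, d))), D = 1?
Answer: -7075/2 ≈ -3537.5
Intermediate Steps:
J(d) = 1/(d + 2*d*(d + 1/(2*d))) (J(d) = 1/(d + (d + 1/(d + d))*(d + d)) = 1/(d + (d + 1/(2*d))*(2*d)) = 1/(d + 2*d*(d + 1/(2*d))))
-3538 + J(o(D, -1)) = -3538 + 1/(1 - 1 + 2*(-1)²) = -3538 + 1/(1 - 1 + 2*1) = -3538 + 1/(1 - 1 + 2) = -3538 + 1/2 = -3538 + ½ = -7075/2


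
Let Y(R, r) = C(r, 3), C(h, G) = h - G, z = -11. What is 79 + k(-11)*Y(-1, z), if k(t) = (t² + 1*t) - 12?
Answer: -1293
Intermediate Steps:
k(t) = -12 + t + t² (k(t) = (t² + t) - 12 = (t + t²) - 12 = -12 + t + t²)
Y(R, r) = -3 + r (Y(R, r) = r - 1*3 = r - 3 = -3 + r)
79 + k(-11)*Y(-1, z) = 79 + (-12 - 11 + (-11)²)*(-3 - 11) = 79 + (-12 - 11 + 121)*(-14) = 79 + 98*(-14) = 79 - 1372 = -1293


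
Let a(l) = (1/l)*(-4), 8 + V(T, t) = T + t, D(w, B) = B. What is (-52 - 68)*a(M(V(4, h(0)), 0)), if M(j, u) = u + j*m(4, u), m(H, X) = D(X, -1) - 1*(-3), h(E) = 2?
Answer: -120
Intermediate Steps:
m(H, X) = 2 (m(H, X) = -1 - 1*(-3) = -1 + 3 = 2)
V(T, t) = -8 + T + t (V(T, t) = -8 + (T + t) = -8 + T + t)
M(j, u) = u + 2*j (M(j, u) = u + j*2 = u + 2*j)
a(l) = -4/l
(-52 - 68)*a(M(V(4, h(0)), 0)) = (-52 - 68)*(-4/(0 + 2*(-8 + 4 + 2))) = -(-480)/(0 + 2*(-2)) = -(-480)/(0 - 4) = -(-480)/(-4) = -(-480)*(-1)/4 = -120*1 = -120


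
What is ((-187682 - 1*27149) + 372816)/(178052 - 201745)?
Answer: -8315/1247 ≈ -6.6680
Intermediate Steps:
((-187682 - 1*27149) + 372816)/(178052 - 201745) = ((-187682 - 27149) + 372816)/(-23693) = (-214831 + 372816)*(-1/23693) = 157985*(-1/23693) = -8315/1247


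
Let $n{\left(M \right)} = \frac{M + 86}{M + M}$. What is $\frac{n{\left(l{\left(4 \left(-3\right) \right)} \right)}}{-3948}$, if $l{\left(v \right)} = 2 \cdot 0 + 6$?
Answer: $- \frac{23}{11844} \approx -0.0019419$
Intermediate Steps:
$l{\left(v \right)} = 6$ ($l{\left(v \right)} = 0 + 6 = 6$)
$n{\left(M \right)} = \frac{86 + M}{2 M}$
$\frac{n{\left(l{\left(4 \left(-3\right) \right)} \right)}}{-3948} = \frac{\frac{1}{2} \cdot \frac{1}{6} \left(86 + 6\right)}{-3948} = \frac{1}{2} \cdot \frac{1}{6} \cdot 92 \left(- \frac{1}{3948}\right) = \frac{23}{3} \left(- \frac{1}{3948}\right) = - \frac{23}{11844}$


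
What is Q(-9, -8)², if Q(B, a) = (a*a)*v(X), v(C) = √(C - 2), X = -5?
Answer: -28672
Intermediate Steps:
v(C) = √(-2 + C)
Q(B, a) = I*√7*a² (Q(B, a) = (a*a)*√(-2 - 5) = a²*√(-7) = a²*(I*√7) = I*√7*a²)
Q(-9, -8)² = (I*√7*(-8)²)² = (I*√7*64)² = (64*I*√7)² = -28672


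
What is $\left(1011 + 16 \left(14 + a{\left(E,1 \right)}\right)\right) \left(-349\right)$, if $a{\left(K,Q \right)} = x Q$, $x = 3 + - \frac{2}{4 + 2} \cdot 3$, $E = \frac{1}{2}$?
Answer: $-442183$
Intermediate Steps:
$E = \frac{1}{2} \approx 0.5$
$x = 2$ ($x = 3 + - \frac{2}{6} \cdot 3 = 3 + \left(-2\right) \frac{1}{6} \cdot 3 = 3 - 1 = 2$)
$a{\left(K,Q \right)} = 2 Q$
$\left(1011 + 16 \left(14 + a{\left(E,1 \right)}\right)\right) \left(-349\right) = \left(1011 + 16 \left(14 + 2 \cdot 1\right)\right) \left(-349\right) = \left(1011 + 16 \left(14 + 2\right)\right) \left(-349\right) = \left(1011 + 16 \cdot 16\right) \left(-349\right) = \left(1011 + 256\right) \left(-349\right) = 1267 \left(-349\right) = -442183$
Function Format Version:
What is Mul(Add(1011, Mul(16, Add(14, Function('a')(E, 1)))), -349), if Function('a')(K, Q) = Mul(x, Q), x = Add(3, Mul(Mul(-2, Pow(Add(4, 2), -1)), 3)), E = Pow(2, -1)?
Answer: -442183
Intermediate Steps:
E = Rational(1, 2) ≈ 0.50000
x = 2 (x = Add(3, Mul(Mul(-2, Pow(6, -1)), 3)) = Add(3, Mul(Mul(-2, Rational(1, 6)), 3)) = Add(3, Mul(Rational(-1, 3), 3)) = Add(3, -1) = 2)
Function('a')(K, Q) = Mul(2, Q)
Mul(Add(1011, Mul(16, Add(14, Function('a')(E, 1)))), -349) = Mul(Add(1011, Mul(16, Add(14, Mul(2, 1)))), -349) = Mul(Add(1011, Mul(16, Add(14, 2))), -349) = Mul(Add(1011, Mul(16, 16)), -349) = Mul(Add(1011, 256), -349) = Mul(1267, -349) = -442183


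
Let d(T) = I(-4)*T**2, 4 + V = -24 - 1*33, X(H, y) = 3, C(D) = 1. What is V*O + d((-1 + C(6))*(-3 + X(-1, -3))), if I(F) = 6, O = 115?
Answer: -7015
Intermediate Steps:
V = -61 (V = -4 + (-24 - 1*33) = -4 + (-24 - 33) = -4 - 57 = -61)
d(T) = 6*T**2
V*O + d((-1 + C(6))*(-3 + X(-1, -3))) = -61*115 + 6*((-1 + 1)*(-3 + 3))**2 = -7015 + 6*(0*0)**2 = -7015 + 6*0**2 = -7015 + 6*0 = -7015 + 0 = -7015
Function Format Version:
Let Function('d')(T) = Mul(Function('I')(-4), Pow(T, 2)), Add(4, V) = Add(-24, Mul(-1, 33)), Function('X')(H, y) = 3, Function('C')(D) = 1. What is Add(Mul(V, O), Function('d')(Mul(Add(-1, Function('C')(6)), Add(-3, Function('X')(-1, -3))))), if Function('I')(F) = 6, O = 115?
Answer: -7015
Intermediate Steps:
V = -61 (V = Add(-4, Add(-24, Mul(-1, 33))) = Add(-4, Add(-24, -33)) = Add(-4, -57) = -61)
Function('d')(T) = Mul(6, Pow(T, 2))
Add(Mul(V, O), Function('d')(Mul(Add(-1, Function('C')(6)), Add(-3, Function('X')(-1, -3))))) = Add(Mul(-61, 115), Mul(6, Pow(Mul(Add(-1, 1), Add(-3, 3)), 2))) = Add(-7015, Mul(6, Pow(Mul(0, 0), 2))) = Add(-7015, Mul(6, Pow(0, 2))) = Add(-7015, Mul(6, 0)) = Add(-7015, 0) = -7015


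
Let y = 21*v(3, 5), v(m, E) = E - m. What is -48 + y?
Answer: -6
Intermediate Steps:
y = 42 (y = 21*(5 - 1*3) = 21*(5 - 3) = 21*2 = 42)
-48 + y = -48 + 42 = -6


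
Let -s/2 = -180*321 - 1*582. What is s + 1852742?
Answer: 1969466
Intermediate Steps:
s = 116724 (s = -2*(-180*321 - 1*582) = -2*(-57780 - 582) = -2*(-58362) = 116724)
s + 1852742 = 116724 + 1852742 = 1969466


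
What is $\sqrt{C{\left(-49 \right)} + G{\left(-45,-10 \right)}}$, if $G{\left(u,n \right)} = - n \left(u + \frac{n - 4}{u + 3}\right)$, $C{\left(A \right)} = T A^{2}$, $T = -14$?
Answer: $\frac{i \sqrt{306546}}{3} \approx 184.56 i$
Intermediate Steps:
$C{\left(A \right)} = - 14 A^{2}$
$G{\left(u,n \right)} = - n \left(u + \frac{-4 + n}{3 + u}\right)$
$\sqrt{C{\left(-49 \right)} + G{\left(-45,-10 \right)}} = \sqrt{- 14 \left(-49\right)^{2} - \frac{10 \left(4 - -10 - \left(-45\right)^{2} - -135\right)}{3 - 45}} = \sqrt{\left(-14\right) 2401 - \frac{10 \left(4 + 10 - 2025 + 135\right)}{-42}} = \sqrt{-33614 - - \frac{5 \left(4 + 10 - 2025 + 135\right)}{21}} = \sqrt{-33614 - \left(- \frac{5}{21}\right) \left(-1876\right)} = \sqrt{-33614 - \frac{1340}{3}} = \sqrt{- \frac{102182}{3}} = \frac{i \sqrt{306546}}{3}$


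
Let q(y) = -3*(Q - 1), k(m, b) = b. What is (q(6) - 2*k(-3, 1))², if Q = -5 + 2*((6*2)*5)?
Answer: 118336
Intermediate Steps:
Q = 115 (Q = -5 + 2*(12*5) = -5 + 2*60 = -5 + 120 = 115)
q(y) = -342 (q(y) = -3*(115 - 1) = -3*114 = -342)
(q(6) - 2*k(-3, 1))² = (-342 - 2*1)² = (-342 - 2)² = (-344)² = 118336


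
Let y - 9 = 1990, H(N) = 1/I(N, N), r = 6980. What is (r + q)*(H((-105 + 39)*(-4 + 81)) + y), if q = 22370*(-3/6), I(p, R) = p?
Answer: -42718245985/5082 ≈ -8.4058e+6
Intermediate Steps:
H(N) = 1/N
y = 1999 (y = 9 + 1990 = 1999)
q = -11185 (q = 22370*(-3*1/6) = 22370*(-1/2) = -11185)
(r + q)*(H((-105 + 39)*(-4 + 81)) + y) = (6980 - 11185)*(1/((-105 + 39)*(-4 + 81)) + 1999) = -4205*(1/(-66*77) + 1999) = -4205*(1/(-5082) + 1999) = -4205*(-1/5082 + 1999) = -4205*10158917/5082 = -42718245985/5082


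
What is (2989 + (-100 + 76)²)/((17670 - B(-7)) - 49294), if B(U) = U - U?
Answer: -3565/31624 ≈ -0.11273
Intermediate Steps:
B(U) = 0
(2989 + (-100 + 76)²)/((17670 - B(-7)) - 49294) = (2989 + (-100 + 76)²)/((17670 - 1*0) - 49294) = (2989 + (-24)²)/((17670 + 0) - 49294) = (2989 + 576)/(17670 - 49294) = 3565/(-31624) = 3565*(-1/31624) = -3565/31624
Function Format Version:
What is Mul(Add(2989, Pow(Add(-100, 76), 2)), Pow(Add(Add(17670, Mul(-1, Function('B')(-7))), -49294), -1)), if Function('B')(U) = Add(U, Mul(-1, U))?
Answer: Rational(-3565, 31624) ≈ -0.11273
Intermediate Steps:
Function('B')(U) = 0
Mul(Add(2989, Pow(Add(-100, 76), 2)), Pow(Add(Add(17670, Mul(-1, Function('B')(-7))), -49294), -1)) = Mul(Add(2989, Pow(Add(-100, 76), 2)), Pow(Add(Add(17670, Mul(-1, 0)), -49294), -1)) = Mul(Add(2989, Pow(-24, 2)), Pow(Add(Add(17670, 0), -49294), -1)) = Mul(Add(2989, 576), Pow(Add(17670, -49294), -1)) = Mul(3565, Pow(-31624, -1)) = Mul(3565, Rational(-1, 31624)) = Rational(-3565, 31624)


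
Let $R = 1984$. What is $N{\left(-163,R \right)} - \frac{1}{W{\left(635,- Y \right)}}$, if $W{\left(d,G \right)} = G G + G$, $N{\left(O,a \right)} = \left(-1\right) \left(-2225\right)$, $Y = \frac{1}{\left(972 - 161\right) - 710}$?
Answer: $\frac{232701}{100} \approx 2327.0$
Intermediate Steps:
$Y = \frac{1}{101}$ ($Y = \frac{1}{811 - 710} = \frac{1}{101} \approx 0.009901$)
$N{\left(O,a \right)} = 2225$
$W{\left(d,G \right)} = G + G^{2}$ ($W{\left(d,G \right)} = G^{2} + G = G + G^{2}$)
$N{\left(-163,R \right)} - \frac{1}{W{\left(635,- Y \right)}} = 2225 - \frac{1}{\left(-1\right) \frac{1}{101} \left(1 - \frac{1}{101}\right)} = 2225 - \frac{1}{\left(- \frac{1}{101}\right) \left(1 - \frac{1}{101}\right)} = 2225 - \frac{1}{\left(- \frac{1}{101}\right) \frac{100}{101}} = 2225 - \frac{1}{- \frac{100}{10201}} = 2225 - - \frac{10201}{100} = 2225 + \frac{10201}{100} = \frac{232701}{100}$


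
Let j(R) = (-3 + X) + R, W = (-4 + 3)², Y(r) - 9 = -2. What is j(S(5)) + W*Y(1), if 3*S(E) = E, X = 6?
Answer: 35/3 ≈ 11.667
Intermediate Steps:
Y(r) = 7 (Y(r) = 9 - 2 = 7)
S(E) = E/3
W = 1 (W = (-1)² = 1)
j(R) = 3 + R (j(R) = (-3 + 6) + R = 3 + R)
j(S(5)) + W*Y(1) = (3 + (⅓)*5) + 1*7 = (3 + 5/3) + 7 = 14/3 + 7 = 35/3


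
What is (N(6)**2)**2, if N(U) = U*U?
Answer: 1679616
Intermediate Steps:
N(U) = U**2
(N(6)**2)**2 = ((6**2)**2)**2 = (36**2)**2 = 1296**2 = 1679616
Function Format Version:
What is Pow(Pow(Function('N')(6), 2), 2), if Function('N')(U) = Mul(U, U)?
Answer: 1679616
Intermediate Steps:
Function('N')(U) = Pow(U, 2)
Pow(Pow(Function('N')(6), 2), 2) = Pow(Pow(Pow(6, 2), 2), 2) = Pow(Pow(36, 2), 2) = Pow(1296, 2) = 1679616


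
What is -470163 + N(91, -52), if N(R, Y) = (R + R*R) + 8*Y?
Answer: -462207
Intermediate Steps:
N(R, Y) = R + R² + 8*Y (N(R, Y) = (R + R²) + 8*Y = R + R² + 8*Y)
-470163 + N(91, -52) = -470163 + (91 + 91² + 8*(-52)) = -470163 + (91 + 8281 - 416) = -470163 + 7956 = -462207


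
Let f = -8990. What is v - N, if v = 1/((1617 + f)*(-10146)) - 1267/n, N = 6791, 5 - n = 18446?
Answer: -3122709910873957/459835297326 ≈ -6790.9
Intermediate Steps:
n = -18441 (n = 5 - 1*18446 = 5 - 18446 = -18441)
v = 31593266909/459835297326 (v = 1/((1617 - 8990)*(-10146)) - 1267/(-18441) = -1/10146/(-7373) - 1267*(-1/18441) = -1/7373*(-1/10146) + 1267/18441 = 1/74806458 + 1267/18441 = 31593266909/459835297326 ≈ 0.068706)
v - N = 31593266909/459835297326 - 1*6791 = 31593266909/459835297326 - 6791 = -3122709910873957/459835297326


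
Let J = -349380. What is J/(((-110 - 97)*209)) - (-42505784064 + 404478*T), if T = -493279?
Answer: 1163420363695602/4807 ≈ 2.4203e+11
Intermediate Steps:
J/(((-110 - 97)*209)) - (-42505784064 + 404478*T) = -349380*1/(209*(-110 - 97)) - 404478/(1/(-105088 - 493279)) = -349380/((-207*209)) - 404478/(1/(-598367)) = -349380/(-43263) - 404478/(-1/598367) = -349380*(-1/43263) - 404478*(-598367) = 38820/4807 + 242026287426 = 1163420363695602/4807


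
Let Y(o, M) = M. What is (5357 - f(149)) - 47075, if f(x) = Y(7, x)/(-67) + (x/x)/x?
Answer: -416448660/9983 ≈ -41716.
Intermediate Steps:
f(x) = 1/x - x/67 (f(x) = x/(-67) + (x/x)/x = x*(-1/67) + 1/x = -x/67 + 1/x = 1/x - x/67)
(5357 - f(149)) - 47075 = (5357 - (1/149 - 1/67*149)) - 47075 = (5357 - (1/149 - 149/67)) - 47075 = (5357 - 1*(-22134/9983)) - 47075 = (5357 + 22134/9983) - 47075 = 53501065/9983 - 47075 = -416448660/9983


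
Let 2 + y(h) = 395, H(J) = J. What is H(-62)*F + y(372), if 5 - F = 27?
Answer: 1757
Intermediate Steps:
F = -22 (F = 5 - 1*27 = 5 - 27 = -22)
y(h) = 393 (y(h) = -2 + 395 = 393)
H(-62)*F + y(372) = -62*(-22) + 393 = 1364 + 393 = 1757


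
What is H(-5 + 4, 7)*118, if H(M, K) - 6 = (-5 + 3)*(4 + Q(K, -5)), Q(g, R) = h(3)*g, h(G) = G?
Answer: -5192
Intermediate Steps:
Q(g, R) = 3*g
H(M, K) = -2 - 6*K (H(M, K) = 6 + (-5 + 3)*(4 + 3*K) = 6 - 2*(4 + 3*K) = 6 + (-8 - 6*K) = -2 - 6*K)
H(-5 + 4, 7)*118 = (-2 - 6*7)*118 = (-2 - 42)*118 = -44*118 = -5192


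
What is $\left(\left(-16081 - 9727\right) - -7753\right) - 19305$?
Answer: $-37360$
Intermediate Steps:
$\left(\left(-16081 - 9727\right) - -7753\right) - 19305 = \left(-25808 + \left(-6708 + 14461\right)\right) - 19305 = \left(-25808 + 7753\right) - 19305 = -18055 - 19305 = -37360$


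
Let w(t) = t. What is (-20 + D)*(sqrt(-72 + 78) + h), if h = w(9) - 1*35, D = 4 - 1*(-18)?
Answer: -52 + 2*sqrt(6) ≈ -47.101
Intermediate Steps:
D = 22 (D = 4 + 18 = 22)
h = -26 (h = 9 - 1*35 = 9 - 35 = -26)
(-20 + D)*(sqrt(-72 + 78) + h) = (-20 + 22)*(sqrt(-72 + 78) - 26) = 2*(sqrt(6) - 26) = 2*(-26 + sqrt(6)) = -52 + 2*sqrt(6)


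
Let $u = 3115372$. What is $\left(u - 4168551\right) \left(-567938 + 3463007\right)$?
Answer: $-3049025874351$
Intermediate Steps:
$\left(u - 4168551\right) \left(-567938 + 3463007\right) = \left(3115372 - 4168551\right) \left(-567938 + 3463007\right) = \left(-1053179\right) 2895069 = -3049025874351$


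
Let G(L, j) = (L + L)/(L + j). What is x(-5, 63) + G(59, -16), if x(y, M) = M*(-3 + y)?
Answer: -21554/43 ≈ -501.26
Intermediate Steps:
G(L, j) = 2*L/(L + j) (G(L, j) = (2*L)/(L + j) = 2*L/(L + j))
x(-5, 63) + G(59, -16) = 63*(-3 - 5) + 2*59/(59 - 16) = 63*(-8) + 2*59/43 = -504 + 2*59*(1/43) = -504 + 118/43 = -21554/43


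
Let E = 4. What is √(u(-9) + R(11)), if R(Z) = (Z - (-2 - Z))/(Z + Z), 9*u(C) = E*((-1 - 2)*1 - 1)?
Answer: 2*I*√187/33 ≈ 0.82878*I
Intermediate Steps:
u(C) = -16/9 (u(C) = (4*((-1 - 2)*1 - 1))/9 = (4*(-3*1 - 1))/9 = (4*(-3 - 1))/9 = (4*(-4))/9 = (⅑)*(-16) = -16/9)
R(Z) = (2 + 2*Z)/(2*Z) (R(Z) = (Z + (2 + Z))/((2*Z)) = (2 + 2*Z)*(1/(2*Z)) = (2 + 2*Z)/(2*Z))
√(u(-9) + R(11)) = √(-16/9 + (1 + 11)/11) = √(-16/9 + (1/11)*12) = √(-16/9 + 12/11) = √(-68/99) = 2*I*√187/33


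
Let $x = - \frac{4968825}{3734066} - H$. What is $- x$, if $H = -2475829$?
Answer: $- \frac{9244903921889}{3734066} \approx -2.4758 \cdot 10^{6}$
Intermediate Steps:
$x = \frac{9244903921889}{3734066}$ ($x = - \frac{4968825}{3734066} - -2475829 = \left(-4968825\right) \frac{1}{3734066} + 2475829 = - \frac{4968825}{3734066} + 2475829 = \frac{9244903921889}{3734066} \approx 2.4758 \cdot 10^{6}$)
$- x = \left(-1\right) \frac{9244903921889}{3734066} = - \frac{9244903921889}{3734066}$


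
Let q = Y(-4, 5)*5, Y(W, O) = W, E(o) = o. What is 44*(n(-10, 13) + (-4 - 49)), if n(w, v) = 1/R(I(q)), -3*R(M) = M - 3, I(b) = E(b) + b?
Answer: -100144/43 ≈ -2328.9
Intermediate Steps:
q = -20 (q = -4*5 = -20)
I(b) = 2*b (I(b) = b + b = 2*b)
R(M) = 1 - M/3 (R(M) = -(M - 3)/3 = -(-3 + M)/3 = 1 - M/3)
n(w, v) = 3/43 (n(w, v) = 1/(1 - 2*(-20)/3) = 1/(1 - ⅓*(-40)) = 1/(1 + 40/3) = 1/(43/3) = 3/43)
44*(n(-10, 13) + (-4 - 49)) = 44*(3/43 + (-4 - 49)) = 44*(3/43 - 53) = 44*(-2276/43) = -100144/43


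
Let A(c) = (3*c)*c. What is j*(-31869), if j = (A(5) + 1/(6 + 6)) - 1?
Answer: -9443847/4 ≈ -2.3610e+6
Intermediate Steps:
A(c) = 3*c²
j = 889/12 (j = (3*5² + 1/(6 + 6)) - 1 = (3*25 + 1/12) - 1 = (75 + 1/12) - 1 = 901/12 - 1 = 889/12 ≈ 74.083)
j*(-31869) = (889/12)*(-31869) = -9443847/4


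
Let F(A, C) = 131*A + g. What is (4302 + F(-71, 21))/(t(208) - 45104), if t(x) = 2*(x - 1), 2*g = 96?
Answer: 4951/44690 ≈ 0.11079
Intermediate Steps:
g = 48 (g = (½)*96 = 48)
F(A, C) = 48 + 131*A (F(A, C) = 131*A + 48 = 48 + 131*A)
t(x) = -2 + 2*x (t(x) = 2*(-1 + x) = -2 + 2*x)
(4302 + F(-71, 21))/(t(208) - 45104) = (4302 + (48 + 131*(-71)))/((-2 + 2*208) - 45104) = (4302 + (48 - 9301))/((-2 + 416) - 45104) = (4302 - 9253)/(414 - 45104) = -4951/(-44690) = -4951*(-1/44690) = 4951/44690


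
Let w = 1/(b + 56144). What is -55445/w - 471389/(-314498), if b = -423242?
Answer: 6401213230819169/314498 ≈ 2.0354e+10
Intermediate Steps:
w = -1/367098 (w = 1/(-423242 + 56144) = 1/(-367098) = -1/367098 ≈ -2.7241e-6)
-55445/w - 471389/(-314498) = -55445/(-1/367098) - 471389/(-314498) = -55445*(-367098) - 471389*(-1/314498) = 20353748610 + 471389/314498 = 6401213230819169/314498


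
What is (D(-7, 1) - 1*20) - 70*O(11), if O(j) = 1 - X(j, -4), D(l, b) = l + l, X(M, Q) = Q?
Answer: -384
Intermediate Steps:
D(l, b) = 2*l
O(j) = 5 (O(j) = 1 - 1*(-4) = 1 + 4 = 5)
(D(-7, 1) - 1*20) - 70*O(11) = (2*(-7) - 1*20) - 70*5 = (-14 - 20) - 350 = -34 - 350 = -384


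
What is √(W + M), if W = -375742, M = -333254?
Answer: 2*I*√177249 ≈ 842.02*I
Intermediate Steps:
√(W + M) = √(-375742 - 333254) = √(-708996) = 2*I*√177249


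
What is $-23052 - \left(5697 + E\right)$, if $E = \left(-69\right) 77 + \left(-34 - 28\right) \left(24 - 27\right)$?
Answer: $-23622$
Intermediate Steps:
$E = -5127$ ($E = -5313 - -186 = -5313 + 186 = -5127$)
$-23052 - \left(5697 + E\right) = -23052 - \left(5697 - 5127\right) = -23052 - 570 = -23622$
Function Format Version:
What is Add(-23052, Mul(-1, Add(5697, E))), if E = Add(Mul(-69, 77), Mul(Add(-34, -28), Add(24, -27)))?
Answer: -23622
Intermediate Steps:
E = -5127 (E = Add(-5313, Mul(-62, -3)) = Add(-5313, 186) = -5127)
Add(-23052, Mul(-1, Add(5697, E))) = Add(-23052, Mul(-1, Add(5697, -5127))) = Add(-23052, Mul(-1, 570)) = Add(-23052, -570) = -23622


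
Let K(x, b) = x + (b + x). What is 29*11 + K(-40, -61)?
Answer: 178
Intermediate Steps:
K(x, b) = b + 2*x
29*11 + K(-40, -61) = 29*11 + (-61 + 2*(-40)) = 319 + (-61 - 80) = 319 - 141 = 178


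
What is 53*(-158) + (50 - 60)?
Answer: -8384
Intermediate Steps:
53*(-158) + (50 - 60) = -8374 - 10 = -8384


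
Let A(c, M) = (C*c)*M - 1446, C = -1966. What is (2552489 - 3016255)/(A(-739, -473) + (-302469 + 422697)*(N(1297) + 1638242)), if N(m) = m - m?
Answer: -231883/98137674164 ≈ -2.3628e-6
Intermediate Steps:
A(c, M) = -1446 - 1966*M*c (A(c, M) = (-1966*c)*M - 1446 = -1966*M*c - 1446 = -1446 - 1966*M*c)
N(m) = 0
(2552489 - 3016255)/(A(-739, -473) + (-302469 + 422697)*(N(1297) + 1638242)) = (2552489 - 3016255)/((-1446 - 1966*(-473)*(-739)) + (-302469 + 422697)*(0 + 1638242)) = -463766/((-1446 - 687209402) + 120228*1638242) = -463766/(-687210848 + 196962559176) = -463766/196275348328 = -463766*1/196275348328 = -231883/98137674164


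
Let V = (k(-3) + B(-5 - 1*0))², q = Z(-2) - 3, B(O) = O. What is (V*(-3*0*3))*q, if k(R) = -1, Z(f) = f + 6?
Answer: 0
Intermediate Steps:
Z(f) = 6 + f
q = 1 (q = (6 - 2) - 3 = 4 - 3 = 1)
V = 36 (V = (-1 + (-5 - 1*0))² = (-1 + (-5 + 0))² = (-1 - 5)² = (-6)² = 36)
(V*(-3*0*3))*q = (36*(-3*0*3))*1 = (36*(0*3))*1 = (36*0)*1 = 0*1 = 0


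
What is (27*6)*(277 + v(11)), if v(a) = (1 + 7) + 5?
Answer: 46980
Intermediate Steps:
v(a) = 13 (v(a) = 8 + 5 = 13)
(27*6)*(277 + v(11)) = (27*6)*(277 + 13) = 162*290 = 46980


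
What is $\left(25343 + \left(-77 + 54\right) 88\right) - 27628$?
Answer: $-4309$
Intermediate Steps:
$\left(25343 + \left(-77 + 54\right) 88\right) - 27628 = \left(25343 - 2024\right) - 27628 = 23319 - 27628 = -4309$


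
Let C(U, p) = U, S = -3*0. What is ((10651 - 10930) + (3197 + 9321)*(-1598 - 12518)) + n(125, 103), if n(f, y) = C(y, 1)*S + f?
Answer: -176704242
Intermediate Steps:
S = 0
n(f, y) = f (n(f, y) = y*0 + f = 0 + f = f)
((10651 - 10930) + (3197 + 9321)*(-1598 - 12518)) + n(125, 103) = ((10651 - 10930) + (3197 + 9321)*(-1598 - 12518)) + 125 = (-279 + 12518*(-14116)) + 125 = (-279 - 176704088) + 125 = -176704367 + 125 = -176704242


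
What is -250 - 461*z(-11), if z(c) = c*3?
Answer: 14963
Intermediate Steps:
z(c) = 3*c
-250 - 461*z(-11) = -250 - 1383*(-11) = -250 - 461*(-33) = -250 + 15213 = 14963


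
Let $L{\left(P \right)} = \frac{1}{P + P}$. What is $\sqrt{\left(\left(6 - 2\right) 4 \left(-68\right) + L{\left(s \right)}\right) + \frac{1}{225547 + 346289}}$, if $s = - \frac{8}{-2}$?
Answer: $\frac{5 i \sqrt{14229248797266}}{571836} \approx 32.983 i$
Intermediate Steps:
$s = 4$ ($s = \left(-8\right) \left(- \frac{1}{2}\right) = 4$)
$L{\left(P \right)} = \frac{1}{2 P}$
$\sqrt{\left(\left(6 - 2\right) 4 \left(-68\right) + L{\left(s \right)}\right) + \frac{1}{225547 + 346289}} = \sqrt{\left(\left(6 - 2\right) 4 \left(-68\right) + \frac{1}{2 \cdot 4}\right) + \frac{1}{225547 + 346289}} = \sqrt{\left(4 \cdot 4 \left(-68\right) + \frac{1}{2} \cdot \frac{1}{4}\right) + \frac{1}{571836}} = \sqrt{\left(16 \left(-68\right) + \frac{1}{8}\right) + \frac{1}{571836}} = \sqrt{\left(-1088 + \frac{1}{8}\right) + \frac{1}{571836}} = \sqrt{- \frac{8703}{8} + \frac{1}{571836}} = \sqrt{- \frac{1244172175}{1143672}} = \frac{5 i \sqrt{14229248797266}}{571836}$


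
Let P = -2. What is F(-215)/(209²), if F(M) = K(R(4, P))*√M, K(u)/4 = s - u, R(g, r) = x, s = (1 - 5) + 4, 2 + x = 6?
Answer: -16*I*√215/43681 ≈ -0.0053709*I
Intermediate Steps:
x = 4 (x = -2 + 6 = 4)
s = 0 (s = -4 + 4 = 0)
R(g, r) = 4
K(u) = -4*u (K(u) = 4*(0 - u) = 4*(-u) = -4*u)
F(M) = -16*√M (F(M) = (-4*4)*√M = -16*√M)
F(-215)/(209²) = (-16*I*√215)/(209²) = -16*I*√215/43681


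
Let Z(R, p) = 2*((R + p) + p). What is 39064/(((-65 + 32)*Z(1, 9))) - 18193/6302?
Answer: -307775/9042 ≈ -34.038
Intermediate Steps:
Z(R, p) = 2*R + 4*p (Z(R, p) = 2*(R + 2*p) = 2*R + 4*p)
39064/(((-65 + 32)*Z(1, 9))) - 18193/6302 = 39064/(((-65 + 32)*(2*1 + 4*9))) - 18193/6302 = 39064/((-33*(2 + 36))) - 18193*1/6302 = 39064/((-33*38)) - 791/274 = 39064/(-1254) - 791/274 = 39064*(-1/1254) - 791/274 = -1028/33 - 791/274 = -307775/9042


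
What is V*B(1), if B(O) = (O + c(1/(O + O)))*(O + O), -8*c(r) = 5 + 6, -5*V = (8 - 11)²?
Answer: 27/20 ≈ 1.3500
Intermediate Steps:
V = -9/5 (V = -(8 - 11)²/5 = -⅕*(-3)² = -⅕*9 = -9/5 ≈ -1.8000)
c(r) = -11/8 (c(r) = -(5 + 6)/8 = -⅛*11 = -11/8)
B(O) = 2*O*(-11/8 + O) (B(O) = (O - 11/8)*(O + O) = (-11/8 + O)*(2*O) = 2*O*(-11/8 + O))
V*B(1) = -9*(-11 + 8*1)/20 = -9*(-11 + 8)/20 = -9*(-3)/20 = -9/5*(-¾) = 27/20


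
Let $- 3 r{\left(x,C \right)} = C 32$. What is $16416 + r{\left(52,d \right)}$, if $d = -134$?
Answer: $\frac{53536}{3} \approx 17845.0$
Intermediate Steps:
$r{\left(x,C \right)} = - \frac{32 C}{3}$ ($r{\left(x,C \right)} = - \frac{C 32}{3} = - \frac{32 C}{3}$)
$16416 + r{\left(52,d \right)} = 16416 - - \frac{4288}{3} = 16416 + \frac{4288}{3} = \frac{53536}{3}$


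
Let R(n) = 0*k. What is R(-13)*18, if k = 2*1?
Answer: 0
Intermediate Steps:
k = 2
R(n) = 0 (R(n) = 0*2 = 0)
R(-13)*18 = 0*18 = 0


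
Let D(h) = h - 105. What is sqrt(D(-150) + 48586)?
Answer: sqrt(48331) ≈ 219.84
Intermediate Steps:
D(h) = -105 + h
sqrt(D(-150) + 48586) = sqrt((-105 - 150) + 48586) = sqrt(-255 + 48586) = sqrt(48331)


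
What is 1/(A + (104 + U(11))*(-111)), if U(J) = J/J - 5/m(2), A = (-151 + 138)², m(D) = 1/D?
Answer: -1/10376 ≈ -9.6376e-5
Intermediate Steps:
A = 169 (A = (-13)² = 169)
U(J) = -9 (U(J) = J/J - 5/(1/2) = 1 - 5/½ = 1 - 5*2 = 1 - 10 = -9)
1/(A + (104 + U(11))*(-111)) = 1/(169 + (104 - 9)*(-111)) = 1/(169 + 95*(-111)) = 1/(169 - 10545) = 1/(-10376) = -1/10376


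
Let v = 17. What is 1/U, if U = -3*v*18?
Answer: -1/918 ≈ -0.0010893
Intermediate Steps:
U = -918 (U = -3*17*18 = -51*18 = -918)
1/U = 1/(-918) = -1/918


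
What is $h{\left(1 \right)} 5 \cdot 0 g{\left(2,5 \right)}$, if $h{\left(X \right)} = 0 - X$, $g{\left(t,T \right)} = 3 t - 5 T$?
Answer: $0$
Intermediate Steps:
$g{\left(t,T \right)} = - 5 T + 3 t$
$h{\left(X \right)} = - X$
$h{\left(1 \right)} 5 \cdot 0 g{\left(2,5 \right)} = \left(-1\right) 1 \cdot 5 \cdot 0 \left(\left(-5\right) 5 + 3 \cdot 2\right) = \left(-1\right) 0 \left(-25 + 6\right) = 0 \left(-19\right) = 0$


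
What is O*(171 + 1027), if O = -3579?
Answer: -4287642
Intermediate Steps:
O*(171 + 1027) = -3579*(171 + 1027) = -3579*1198 = -4287642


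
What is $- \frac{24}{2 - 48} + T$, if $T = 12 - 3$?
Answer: $\frac{219}{23} \approx 9.5217$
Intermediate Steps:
$T = 9$ ($T = 12 - 3 = 9$)
$- \frac{24}{2 - 48} + T = - \frac{24}{2 - 48} + 9 = - \frac{24}{-46} + 9 = \left(-24\right) \left(- \frac{1}{46}\right) + 9 = \frac{12}{23} + 9 = \frac{219}{23}$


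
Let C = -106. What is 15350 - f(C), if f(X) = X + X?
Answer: 15562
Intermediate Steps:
f(X) = 2*X
15350 - f(C) = 15350 - 2*(-106) = 15350 - 1*(-212) = 15350 + 212 = 15562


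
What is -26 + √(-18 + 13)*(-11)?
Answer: -26 - 11*I*√5 ≈ -26.0 - 24.597*I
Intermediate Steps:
-26 + √(-18 + 13)*(-11) = -26 + √(-5)*(-11) = -26 + (I*√5)*(-11) = -26 - 11*I*√5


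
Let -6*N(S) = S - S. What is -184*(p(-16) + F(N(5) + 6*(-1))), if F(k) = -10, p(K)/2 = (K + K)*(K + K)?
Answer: -374992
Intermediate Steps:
N(S) = 0 (N(S) = -(S - S)/6 = -1/6*0 = 0)
p(K) = 8*K**2 (p(K) = 2*((K + K)*(K + K)) = 2*((2*K)*(2*K)) = 2*(4*K**2) = 8*K**2)
-184*(p(-16) + F(N(5) + 6*(-1))) = -184*(8*(-16)**2 - 10) = -184*(8*256 - 10) = -184*(2048 - 10) = -184*2038 = -374992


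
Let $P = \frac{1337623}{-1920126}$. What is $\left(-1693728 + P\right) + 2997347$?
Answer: $\frac{2503111398371}{1920126} \approx 1.3036 \cdot 10^{6}$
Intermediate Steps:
$P = - \frac{1337623}{1920126}$ ($P = 1337623 \left(- \frac{1}{1920126}\right) = - \frac{1337623}{1920126} \approx -0.69663$)
$\left(-1693728 + P\right) + 2997347 = \left(-1693728 - \frac{1337623}{1920126}\right) + 2997347 = - \frac{3252172507351}{1920126} + 2997347 = \frac{2503111398371}{1920126}$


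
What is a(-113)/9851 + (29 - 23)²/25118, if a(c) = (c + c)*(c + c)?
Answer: 641640802/123718709 ≈ 5.1863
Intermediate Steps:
a(c) = 4*c² (a(c) = (2*c)*(2*c) = 4*c²)
a(-113)/9851 + (29 - 23)²/25118 = (4*(-113)²)/9851 + (29 - 23)²/25118 = (4*12769)*(1/9851) + 6²*(1/25118) = 51076*(1/9851) + 36*(1/25118) = 51076/9851 + 18/12559 = 641640802/123718709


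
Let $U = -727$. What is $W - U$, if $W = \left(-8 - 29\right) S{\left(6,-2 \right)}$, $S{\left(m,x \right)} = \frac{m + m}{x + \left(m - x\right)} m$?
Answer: $283$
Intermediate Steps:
$S{\left(m,x \right)} = 2 m$ ($S{\left(m,x \right)} = \frac{2 m}{m} m = 2 m$)
$W = -444$ ($W = \left(-8 - 29\right) 2 \cdot 6 = \left(-37\right) 12 = -444$)
$W - U = -444 - -727 = -444 + 727 = 283$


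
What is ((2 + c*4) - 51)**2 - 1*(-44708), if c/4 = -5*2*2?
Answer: 180869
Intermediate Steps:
c = -80 (c = 4*(-5*2*2) = 4*(-10*2) = 4*(-20) = -80)
((2 + c*4) - 51)**2 - 1*(-44708) = ((2 - 80*4) - 51)**2 - 1*(-44708) = ((2 - 320) - 51)**2 + 44708 = (-318 - 51)**2 + 44708 = (-369)**2 + 44708 = 136161 + 44708 = 180869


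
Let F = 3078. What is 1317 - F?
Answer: -1761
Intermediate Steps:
1317 - F = 1317 - 1*3078 = 1317 - 3078 = -1761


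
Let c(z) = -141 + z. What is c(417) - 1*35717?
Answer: -35441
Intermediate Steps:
c(417) - 1*35717 = (-141 + 417) - 1*35717 = 276 - 35717 = -35441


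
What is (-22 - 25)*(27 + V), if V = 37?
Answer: -3008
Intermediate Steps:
(-22 - 25)*(27 + V) = (-22 - 25)*(27 + 37) = -47*64 = -3008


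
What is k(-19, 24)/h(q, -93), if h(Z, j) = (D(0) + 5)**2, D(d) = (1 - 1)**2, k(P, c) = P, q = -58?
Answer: -19/25 ≈ -0.76000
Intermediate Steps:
D(d) = 0 (D(d) = 0**2 = 0)
h(Z, j) = 25 (h(Z, j) = (0 + 5)**2 = 5**2 = 25)
k(-19, 24)/h(q, -93) = -19/25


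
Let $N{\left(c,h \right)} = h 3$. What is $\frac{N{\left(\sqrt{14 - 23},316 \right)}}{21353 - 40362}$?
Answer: $- \frac{948}{19009} \approx -0.049871$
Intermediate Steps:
$N{\left(c,h \right)} = 3 h$
$\frac{N{\left(\sqrt{14 - 23},316 \right)}}{21353 - 40362} = \frac{3 \cdot 316}{21353 - 40362} = \frac{948}{-19009} = 948 \left(- \frac{1}{19009}\right) = - \frac{948}{19009}$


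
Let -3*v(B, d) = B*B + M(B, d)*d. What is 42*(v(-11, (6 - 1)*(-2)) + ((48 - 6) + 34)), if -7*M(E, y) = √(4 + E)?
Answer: 1498 - 20*I*√7 ≈ 1498.0 - 52.915*I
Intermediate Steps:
M(E, y) = -√(4 + E)/7
v(B, d) = -B²/3 + d*√(4 + B)/21 (v(B, d) = -(B*B + (-√(4 + B)/7)*d)/3 = -(B² - d*√(4 + B)/7)/3 = -B²/3 + d*√(4 + B)/21)
42*(v(-11, (6 - 1)*(-2)) + ((48 - 6) + 34)) = 42*((-⅓*(-11)² + ((6 - 1)*(-2))*√(4 - 11)/21) + ((48 - 6) + 34)) = 42*((-⅓*121 + (5*(-2))*√(-7)/21) + (42 + 34)) = 42*((-121/3 + (1/21)*(-10)*(I*√7)) + 76) = 42*((-121/3 - 10*I*√7/21) + 76) = 42*(107/3 - 10*I*√7/21) = 1498 - 20*I*√7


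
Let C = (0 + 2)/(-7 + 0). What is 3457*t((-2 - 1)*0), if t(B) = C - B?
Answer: -6914/7 ≈ -987.71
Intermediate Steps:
C = -2/7 (C = 2/(-7) = 2*(-1/7) = -2/7 ≈ -0.28571)
t(B) = -2/7 - B
3457*t((-2 - 1)*0) = 3457*(-2/7 - (-2 - 1)*0) = 3457*(-2/7 - (-3)*0) = 3457*(-2/7 - 1*0) = 3457*(-2/7 + 0) = 3457*(-2/7) = -6914/7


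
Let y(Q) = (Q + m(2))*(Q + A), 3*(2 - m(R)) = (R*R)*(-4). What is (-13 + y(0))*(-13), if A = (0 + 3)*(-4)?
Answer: 1313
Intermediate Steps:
m(R) = 2 + 4*R²/3 (m(R) = 2 - R*R*(-4)/3 = 2 - R²*(-4)/3 = 2 - (-4)*R²/3 = 2 + 4*R²/3)
A = -12 (A = 3*(-4) = -12)
y(Q) = (-12 + Q)*(22/3 + Q) (y(Q) = (Q + (2 + (4/3)*2²))*(Q - 12) = (Q + (2 + (4/3)*4))*(-12 + Q) = (Q + (2 + 16/3))*(-12 + Q) = (Q + 22/3)*(-12 + Q) = (22/3 + Q)*(-12 + Q) = (-12 + Q)*(22/3 + Q))
(-13 + y(0))*(-13) = (-13 + (-88 + 0² - 14/3*0))*(-13) = (-13 + (-88 + 0 + 0))*(-13) = (-13 - 88)*(-13) = -101*(-13) = 1313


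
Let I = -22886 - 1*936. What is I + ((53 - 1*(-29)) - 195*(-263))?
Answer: 27545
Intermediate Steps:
I = -23822 (I = -22886 - 936 = -23822)
I + ((53 - 1*(-29)) - 195*(-263)) = -23822 + ((53 - 1*(-29)) - 195*(-263)) = -23822 + ((53 + 29) + 51285) = -23822 + (82 + 51285) = -23822 + 51367 = 27545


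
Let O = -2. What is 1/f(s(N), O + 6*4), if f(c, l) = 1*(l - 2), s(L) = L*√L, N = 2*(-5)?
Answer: 1/20 ≈ 0.050000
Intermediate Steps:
N = -10
s(L) = L^(3/2)
f(c, l) = -2 + l (f(c, l) = 1*(-2 + l) = -2 + l)
1/f(s(N), O + 6*4) = 1/(-2 + (-2 + 6*4)) = 1/(-2 + (-2 + 24)) = 1/(-2 + 22) = 1/20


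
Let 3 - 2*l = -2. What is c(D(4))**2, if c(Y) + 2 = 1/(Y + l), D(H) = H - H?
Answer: 64/25 ≈ 2.5600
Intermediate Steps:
l = 5/2 (l = 3/2 - 1/2*(-2) = 3/2 + 1 = 5/2 ≈ 2.5000)
D(H) = 0
c(Y) = -2 + 1/(5/2 + Y) (c(Y) = -2 + 1/(Y + 5/2) = -2 + 1/(5/2 + Y))
c(D(4))**2 = (4*(-2 - 1*0)/(5 + 2*0))**2 = (4*(-2 + 0)/(5 + 0))**2 = (4*(-2)/5)**2 = (4*(1/5)*(-2))**2 = (-8/5)**2 = 64/25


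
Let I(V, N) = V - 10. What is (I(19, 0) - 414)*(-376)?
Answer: 152280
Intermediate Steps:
I(V, N) = -10 + V
(I(19, 0) - 414)*(-376) = ((-10 + 19) - 414)*(-376) = (9 - 414)*(-376) = -405*(-376) = 152280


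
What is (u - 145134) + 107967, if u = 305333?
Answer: 268166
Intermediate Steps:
(u - 145134) + 107967 = (305333 - 145134) + 107967 = 160199 + 107967 = 268166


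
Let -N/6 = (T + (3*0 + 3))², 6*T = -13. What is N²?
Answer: 625/36 ≈ 17.361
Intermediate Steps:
T = -13/6 (T = (⅙)*(-13) = -13/6 ≈ -2.1667)
N = -25/6 (N = -6*(-13/6 + (3*0 + 3))² = -6*(-13/6 + (0 + 3))² = -6*(-13/6 + 3)² = -6*(⅚)² = -6*25/36 = -25/6 ≈ -4.1667)
N² = (-25/6)² = 625/36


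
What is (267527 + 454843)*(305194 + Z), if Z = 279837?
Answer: 422608843470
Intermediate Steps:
(267527 + 454843)*(305194 + Z) = (267527 + 454843)*(305194 + 279837) = 722370*585031 = 422608843470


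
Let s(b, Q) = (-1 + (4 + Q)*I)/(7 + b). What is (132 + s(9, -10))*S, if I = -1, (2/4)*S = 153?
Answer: 323901/8 ≈ 40488.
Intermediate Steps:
S = 306 (S = 2*153 = 306)
s(b, Q) = (-5 - Q)/(7 + b) (s(b, Q) = (-1 + (4 + Q)*(-1))/(7 + b) = (-1 + (-4 - Q))/(7 + b) = (-5 - Q)/(7 + b))
(132 + s(9, -10))*S = (132 + (-5 - 1*(-10))/(7 + 9))*306 = (132 + (-5 + 10)/16)*306 = (132 + (1/16)*5)*306 = (132 + 5/16)*306 = (2117/16)*306 = 323901/8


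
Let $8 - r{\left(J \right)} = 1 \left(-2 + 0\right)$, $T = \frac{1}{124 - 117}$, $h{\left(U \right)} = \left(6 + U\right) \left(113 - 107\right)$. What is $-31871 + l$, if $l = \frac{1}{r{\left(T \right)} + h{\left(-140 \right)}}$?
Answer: $- \frac{25305575}{794} \approx -31871.0$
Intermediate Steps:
$h{\left(U \right)} = 36 + 6 U$ ($h{\left(U \right)} = \left(6 + U\right) 6 = 36 + 6 U$)
$T = \frac{1}{7} \approx 0.14286$
$r{\left(J \right)} = 10$ ($r{\left(J \right)} = 8 - 1 \left(-2 + 0\right) = 8 - 1 \left(-2\right) = 8 - -2 = 8 + 2 = 10$)
$l = - \frac{1}{794}$ ($l = \frac{1}{10 + \left(36 + 6 \left(-140\right)\right)} = \frac{1}{10 + \left(36 - 840\right)} = \frac{1}{10 - 804} = \frac{1}{-794} = - \frac{1}{794} \approx -0.0012594$)
$-31871 + l = -31871 - \frac{1}{794} = - \frac{25305575}{794}$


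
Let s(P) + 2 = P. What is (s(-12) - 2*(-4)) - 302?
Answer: -308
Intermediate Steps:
s(P) = -2 + P
(s(-12) - 2*(-4)) - 302 = ((-2 - 12) - 2*(-4)) - 302 = (-14 + 8) - 302 = -6 - 302 = -308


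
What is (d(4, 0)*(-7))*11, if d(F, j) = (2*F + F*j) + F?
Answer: -924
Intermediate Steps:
d(F, j) = 3*F + F*j
(d(4, 0)*(-7))*11 = ((4*(3 + 0))*(-7))*11 = ((4*3)*(-7))*11 = (12*(-7))*11 = -84*11 = -924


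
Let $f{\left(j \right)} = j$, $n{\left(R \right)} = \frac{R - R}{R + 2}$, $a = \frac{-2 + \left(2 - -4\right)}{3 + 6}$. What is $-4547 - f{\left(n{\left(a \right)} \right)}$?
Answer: $-4547$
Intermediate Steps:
$a = \frac{4}{9}$ ($a = \frac{-2 + \left(2 + 4\right)}{9} = \left(-2 + 6\right) \frac{1}{9} = 4 \cdot \frac{1}{9} = \frac{4}{9} \approx 0.44444$)
$n{\left(R \right)} = 0$ ($n{\left(R \right)} = \frac{0}{2 + R} = 0$)
$-4547 - f{\left(n{\left(a \right)} \right)} = -4547 - 0 = -4547 + 0 = -4547$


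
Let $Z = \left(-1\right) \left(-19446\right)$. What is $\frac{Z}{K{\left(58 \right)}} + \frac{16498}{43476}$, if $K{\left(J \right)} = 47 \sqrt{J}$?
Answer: $\frac{8249}{21738} + \frac{9723 \sqrt{58}}{1363} \approx 54.707$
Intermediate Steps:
$Z = 19446$
$\frac{Z}{K{\left(58 \right)}} + \frac{16498}{43476} = \frac{19446}{47 \sqrt{58}} + \frac{16498}{43476} = 19446 \frac{\sqrt{58}}{2726} + 16498 \cdot \frac{1}{43476} = \frac{9723 \sqrt{58}}{1363} + \frac{8249}{21738} = \frac{8249}{21738} + \frac{9723 \sqrt{58}}{1363}$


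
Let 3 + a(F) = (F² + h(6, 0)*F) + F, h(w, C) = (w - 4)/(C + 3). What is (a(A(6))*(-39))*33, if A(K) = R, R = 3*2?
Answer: -55341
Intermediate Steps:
h(w, C) = (-4 + w)/(3 + C)
R = 6
A(K) = 6
a(F) = -3 + F² + 5*F/3 (a(F) = -3 + ((F² + ((-4 + 6)/(3 + 0))*F) + F) = -3 + ((F² + (2/3)*F) + F) = -3 + ((F² + ((⅓)*2)*F) + F) = -3 + ((F² + 2*F/3) + F) = -3 + (F² + 5*F/3) = -3 + F² + 5*F/3)
(a(A(6))*(-39))*33 = ((-3 + 6² + (5/3)*6)*(-39))*33 = ((-3 + 36 + 10)*(-39))*33 = (43*(-39))*33 = -1677*33 = -55341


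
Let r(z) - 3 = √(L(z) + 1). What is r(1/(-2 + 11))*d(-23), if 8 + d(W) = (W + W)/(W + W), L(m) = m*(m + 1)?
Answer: -21 - 7*√91/9 ≈ -28.420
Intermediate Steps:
L(m) = m*(1 + m)
d(W) = -7 (d(W) = -8 + (W + W)/(W + W) = -8 + (2*W)/((2*W)) = -8 + (2*W)*(1/(2*W)) = -8 + 1 = -7)
r(z) = 3 + √(1 + z*(1 + z)) (r(z) = 3 + √(z*(1 + z) + 1) = 3 + √(1 + z*(1 + z)))
r(1/(-2 + 11))*d(-23) = (3 + √(1 + (1 + 1/(-2 + 11))/(-2 + 11)))*(-7) = (3 + √(1 + (1 + 1/9)/9))*(-7) = (3 + √(1 + (1 + ⅑)/9))*(-7) = (3 + √(1 + (⅑)*(10/9)))*(-7) = (3 + √(1 + 10/81))*(-7) = (3 + √(91/81))*(-7) = (3 + √91/9)*(-7) = -21 - 7*√91/9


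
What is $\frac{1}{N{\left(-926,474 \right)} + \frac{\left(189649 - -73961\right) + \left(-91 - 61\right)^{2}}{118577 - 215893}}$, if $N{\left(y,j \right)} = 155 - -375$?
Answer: $\frac{48658}{25645383} \approx 0.0018973$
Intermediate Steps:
$N{\left(y,j \right)} = 530$ ($N{\left(y,j \right)} = 155 + 375 = 530$)
$\frac{1}{N{\left(-926,474 \right)} + \frac{\left(189649 - -73961\right) + \left(-91 - 61\right)^{2}}{118577 - 215893}} = \frac{1}{530 + \frac{\left(189649 - -73961\right) + \left(-91 - 61\right)^{2}}{118577 - 215893}} = \frac{1}{530 + \frac{\left(189649 + 73961\right) + \left(-152\right)^{2}}{-97316}} = \frac{1}{530 + \left(263610 + 23104\right) \left(- \frac{1}{97316}\right)} = \frac{1}{530 + 286714 \left(- \frac{1}{97316}\right)} = \frac{1}{530 - \frac{143357}{48658}} = \frac{1}{\frac{25645383}{48658}} = \frac{48658}{25645383}$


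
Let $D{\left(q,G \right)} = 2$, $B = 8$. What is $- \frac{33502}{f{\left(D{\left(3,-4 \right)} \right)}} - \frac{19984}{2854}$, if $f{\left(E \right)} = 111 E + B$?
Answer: $- \frac{25052757}{164105} \approx -152.66$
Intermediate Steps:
$f{\left(E \right)} = 8 + 111 E$ ($f{\left(E \right)} = 111 E + 8 = 8 + 111 E$)
$- \frac{33502}{f{\left(D{\left(3,-4 \right)} \right)}} - \frac{19984}{2854} = - \frac{33502}{8 + 111 \cdot 2} - \frac{19984}{2854} = - \frac{33502}{8 + 222} - \frac{9992}{1427} = - \frac{33502}{230} - \frac{9992}{1427} = \left(-33502\right) \frac{1}{230} - \frac{9992}{1427} = - \frac{16751}{115} - \frac{9992}{1427} = - \frac{25052757}{164105}$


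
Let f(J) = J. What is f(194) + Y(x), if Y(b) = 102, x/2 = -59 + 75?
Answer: 296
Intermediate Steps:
x = 32 (x = 2*(-59 + 75) = 2*16 = 32)
f(194) + Y(x) = 194 + 102 = 296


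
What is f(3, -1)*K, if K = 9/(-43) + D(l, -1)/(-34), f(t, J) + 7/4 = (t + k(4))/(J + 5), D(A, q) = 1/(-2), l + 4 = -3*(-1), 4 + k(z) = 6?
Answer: 569/5848 ≈ 0.097298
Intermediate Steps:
k(z) = 2 (k(z) = -4 + 6 = 2)
l = -1 (l = -4 - 3*(-1) = -4 + 3 = -1)
D(A, q) = -1/2
f(t, J) = -7/4 + (2 + t)/(5 + J) (f(t, J) = -7/4 + (t + 2)/(J + 5) = -7/4 + (2 + t)/(5 + J))
K = -569/2924 (K = 9/(-43) - 1/2/(-34) = 9*(-1/43) - 1/2*(-1/34) = -9/43 + 1/68 = -569/2924 ≈ -0.19460)
f(3, -1)*K = ((-27 - 7*(-1) + 4*3)/(4*(5 - 1)))*(-569/2924) = ((1/4)*(-27 + 7 + 12)/4)*(-569/2924) = ((1/4)*(1/4)*(-8))*(-569/2924) = -1/2*(-569/2924) = 569/5848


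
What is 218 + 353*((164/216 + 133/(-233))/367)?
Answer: 1007472455/4617594 ≈ 218.18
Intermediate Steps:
218 + 353*((164/216 + 133/(-233))/367) = 218 + 353*((164*(1/216) + 133*(-1/233))*(1/367)) = 218 + 353*((41/54 - 133/233)*(1/367)) = 218 + 353*((2371/12582)*(1/367)) = 218 + 353*(2371/4617594) = 218 + 836963/4617594 = 1007472455/4617594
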